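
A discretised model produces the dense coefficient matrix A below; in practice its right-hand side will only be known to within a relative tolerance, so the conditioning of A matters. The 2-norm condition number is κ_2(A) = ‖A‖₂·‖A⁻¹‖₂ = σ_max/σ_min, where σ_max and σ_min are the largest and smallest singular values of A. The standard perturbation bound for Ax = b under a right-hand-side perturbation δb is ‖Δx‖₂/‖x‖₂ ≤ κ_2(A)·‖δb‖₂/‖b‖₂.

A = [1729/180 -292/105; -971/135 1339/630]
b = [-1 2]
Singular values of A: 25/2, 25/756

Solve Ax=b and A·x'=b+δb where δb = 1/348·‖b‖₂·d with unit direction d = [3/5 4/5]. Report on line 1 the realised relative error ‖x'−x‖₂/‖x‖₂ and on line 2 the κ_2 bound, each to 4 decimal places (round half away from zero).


σ_max = 25/2, σ_min = 25/756
condition number: (25/2) ÷ (25/756) = 378.0000
bound on ‖Δx‖/‖x‖: κ·ε = 378.0000·1/348 = 1.0862
solve Ax = b  →  x = [8.3136 29.0752]
‖b‖ = 2.2361, ‖x‖ = 30.2404
Δx = A⁻¹·δb where δb = 1/348·2.2361·d; ‖Δx‖ = 0.1943
relative error = 0.0064
tightness: 0.0064 against a bound of 1.0862 (unrounded ratio ≈ 0.0059)

0.0064
1.0862


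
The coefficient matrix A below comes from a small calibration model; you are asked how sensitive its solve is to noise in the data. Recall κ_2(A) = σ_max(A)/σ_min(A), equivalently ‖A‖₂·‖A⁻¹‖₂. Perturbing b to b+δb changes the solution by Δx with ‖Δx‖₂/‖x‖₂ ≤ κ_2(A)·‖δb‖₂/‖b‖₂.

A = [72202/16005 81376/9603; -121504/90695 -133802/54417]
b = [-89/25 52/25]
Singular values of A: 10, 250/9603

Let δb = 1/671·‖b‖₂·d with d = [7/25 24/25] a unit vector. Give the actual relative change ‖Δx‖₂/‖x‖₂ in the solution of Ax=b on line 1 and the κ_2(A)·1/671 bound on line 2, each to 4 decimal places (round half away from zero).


σ_max = 10, σ_min = 250/9603
κ = σ_max/σ_min = 10/(250/9603) = 384.1200
κ_2(A)·‖δb‖/‖b‖ = 0.5725
solve Ax = b  →  x = [-34.0812 17.7233]
2-norm of b is 4.1231; of x, 38.4141
δb = ε·‖b‖·d = [0.0017 0.0059]; solving A·Δx = δb gives ‖Δx‖ = 0.2360
relative error = 0.0061
so the bound overstates the realised error by a factor of ≈ 93.1678 (computed from the unrounded values)

0.0061
0.5725


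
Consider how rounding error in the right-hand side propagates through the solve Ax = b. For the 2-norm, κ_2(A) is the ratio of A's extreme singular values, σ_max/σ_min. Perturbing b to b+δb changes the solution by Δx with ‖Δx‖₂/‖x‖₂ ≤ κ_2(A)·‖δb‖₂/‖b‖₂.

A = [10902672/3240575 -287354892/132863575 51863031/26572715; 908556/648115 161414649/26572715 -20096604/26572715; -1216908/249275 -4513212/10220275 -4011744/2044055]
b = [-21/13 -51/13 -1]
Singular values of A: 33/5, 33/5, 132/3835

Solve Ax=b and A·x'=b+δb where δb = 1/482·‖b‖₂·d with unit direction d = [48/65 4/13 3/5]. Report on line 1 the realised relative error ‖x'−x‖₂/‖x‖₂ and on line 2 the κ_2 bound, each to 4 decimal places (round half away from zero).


0.0030
0.3978

σ_max = 33/5, σ_min = 132/3835
κ = σ_max/σ_min = (33/5)/(132/3835) = 191.7500
perturbation bound = 191.7500·1/482 = 0.3978
solve Ax = b  →  x = [33.3829 -18.1170 -78.4493]
2-norm of b is 4.3589; of x, 87.1604
re-solving with b+δb shifts x by Δx of norm 0.2627
realised ‖Δx‖/‖x‖ = 0.0030
tightness: 0.0030 against a bound of 0.3978 (unrounded ratio ≈ 0.0076)


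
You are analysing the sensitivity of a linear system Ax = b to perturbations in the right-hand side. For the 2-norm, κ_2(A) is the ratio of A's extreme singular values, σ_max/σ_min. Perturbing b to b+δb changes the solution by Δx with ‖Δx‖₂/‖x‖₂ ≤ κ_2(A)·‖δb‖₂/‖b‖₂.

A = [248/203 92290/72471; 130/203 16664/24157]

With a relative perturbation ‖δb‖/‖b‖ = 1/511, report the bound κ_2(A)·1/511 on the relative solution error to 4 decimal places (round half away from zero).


AᵀA = [78404/41209 1728640/865389; 1728640/865389 38119876/18173169]; tr = 86440/21609, det = 16/21609
solving λ² − 86440/21609·λ + 16/21609 = 0 gives λ = 4, 4/21609
κ_2(A) = √(λ_max/λ_min) = √(4 / (4/21609)) = 147.0000
perturbation bound = 147.0000·1/511 = 0.2877

0.2877


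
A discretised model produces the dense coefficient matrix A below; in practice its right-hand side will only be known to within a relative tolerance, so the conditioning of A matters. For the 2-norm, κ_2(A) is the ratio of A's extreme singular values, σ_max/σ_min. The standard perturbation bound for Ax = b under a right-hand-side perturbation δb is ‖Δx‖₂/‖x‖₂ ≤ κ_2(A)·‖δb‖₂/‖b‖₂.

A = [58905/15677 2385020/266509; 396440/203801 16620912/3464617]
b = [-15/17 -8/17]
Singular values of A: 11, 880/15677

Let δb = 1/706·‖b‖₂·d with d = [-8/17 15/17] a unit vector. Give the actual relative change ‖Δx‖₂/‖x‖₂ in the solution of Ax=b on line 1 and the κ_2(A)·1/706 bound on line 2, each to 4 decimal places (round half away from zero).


largest singular value 11, smallest 880/15677
κ = σ_max/σ_min = 11/(880/15677) = 195.9625
bound on ‖Δx‖/‖x‖: κ·ε = 195.9625·1/706 = 0.2776
solve Ax = b  →  x = [-0.0350 -0.0839]
‖b‖ = 1.0000, ‖x‖ = 0.0909
with δb = [-0.0007 0.0012], A·Δx = δb → ‖Δx‖ = 0.0252
dividing the unrounded norms, ‖Δx‖/‖x‖ = 0.2776
realised/bound = 1 exactly: the bound is attained for this b and d

0.2776
0.2776


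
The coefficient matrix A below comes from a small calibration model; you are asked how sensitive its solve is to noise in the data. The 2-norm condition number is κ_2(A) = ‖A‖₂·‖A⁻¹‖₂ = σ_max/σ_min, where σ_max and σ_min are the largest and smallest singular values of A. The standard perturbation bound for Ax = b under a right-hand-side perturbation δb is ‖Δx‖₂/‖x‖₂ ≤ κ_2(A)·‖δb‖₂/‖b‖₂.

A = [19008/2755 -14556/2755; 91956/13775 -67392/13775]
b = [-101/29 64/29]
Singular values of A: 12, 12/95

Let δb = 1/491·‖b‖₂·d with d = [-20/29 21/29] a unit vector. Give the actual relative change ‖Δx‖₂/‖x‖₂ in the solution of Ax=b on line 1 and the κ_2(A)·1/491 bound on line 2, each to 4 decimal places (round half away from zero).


0.0021
0.1935

σ_max = 12, σ_min = 12/95
κ = σ_max/σ_min = 12/(12/95) = 95.0000
perturbation bound = 95.0000·1/491 = 0.1935
solve Ax = b  →  x = [18.9333 25.3833]
‖b‖₂ = 4.1231 and ‖x‖₂ = 31.6668
with δb = [-0.0058 0.0061], A·Δx = δb → ‖Δx‖ = 0.0665
relative error = 0.0021
realised/bound (from unrounded values) ≈ 0.0109


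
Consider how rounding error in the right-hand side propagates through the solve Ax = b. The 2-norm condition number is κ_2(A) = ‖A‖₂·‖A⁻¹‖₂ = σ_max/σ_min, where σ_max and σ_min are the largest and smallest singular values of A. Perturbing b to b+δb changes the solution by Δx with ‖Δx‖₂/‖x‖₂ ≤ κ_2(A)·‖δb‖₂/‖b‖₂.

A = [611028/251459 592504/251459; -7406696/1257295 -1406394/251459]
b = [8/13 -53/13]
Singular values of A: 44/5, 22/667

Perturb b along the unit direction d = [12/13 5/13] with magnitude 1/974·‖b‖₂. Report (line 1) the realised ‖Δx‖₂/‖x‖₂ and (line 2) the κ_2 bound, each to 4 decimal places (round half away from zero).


0.0042
0.2739

from the listed singular values, σ₁ = 44/5, σ_n = 22/667
κ_2(A) = (44/5) / (22/667) = 266.8000
κ_2(A)·‖δb‖/‖b‖ = 0.2739
solve Ax = b  →  x = [21.2382 -21.6411]
‖b‖₂ = 4.1231 and ‖x‖₂ = 30.3216
Δx = A⁻¹·δb where δb = 1/974·4.1231·d; ‖Δx‖ = 0.1283
realised ‖Δx‖/‖x‖ = 0.0042
realised/bound (from unrounded values) ≈ 0.0155


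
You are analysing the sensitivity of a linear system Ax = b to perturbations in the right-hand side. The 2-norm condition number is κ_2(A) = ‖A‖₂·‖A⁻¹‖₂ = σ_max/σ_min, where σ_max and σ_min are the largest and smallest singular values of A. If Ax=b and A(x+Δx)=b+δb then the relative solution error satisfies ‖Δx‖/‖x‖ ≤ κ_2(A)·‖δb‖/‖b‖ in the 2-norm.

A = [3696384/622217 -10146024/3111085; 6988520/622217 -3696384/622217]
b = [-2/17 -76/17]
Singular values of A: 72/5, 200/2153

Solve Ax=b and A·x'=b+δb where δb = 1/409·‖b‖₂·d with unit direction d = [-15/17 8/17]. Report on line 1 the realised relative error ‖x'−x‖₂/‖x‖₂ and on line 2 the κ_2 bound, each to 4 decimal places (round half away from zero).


σ_max = 72/5, σ_min = 200/2153
κ = σ_max/σ_min = (72/5)/(200/2153) = 155.0160
worst-case relative error ≤ 155.0160 × 1/409 = 0.3790
solve Ax = b  →  x = [-10.3769 -18.8663]
‖b‖ = 4.4721, ‖x‖ = 21.5318
with δb = [-0.0096 0.0051], A·Δx = δb → ‖Δx‖ = 0.1177
relative error = 0.0055
tightness: 0.0055 against a bound of 0.3790 (unrounded ratio ≈ 0.0144)

0.0055
0.3790


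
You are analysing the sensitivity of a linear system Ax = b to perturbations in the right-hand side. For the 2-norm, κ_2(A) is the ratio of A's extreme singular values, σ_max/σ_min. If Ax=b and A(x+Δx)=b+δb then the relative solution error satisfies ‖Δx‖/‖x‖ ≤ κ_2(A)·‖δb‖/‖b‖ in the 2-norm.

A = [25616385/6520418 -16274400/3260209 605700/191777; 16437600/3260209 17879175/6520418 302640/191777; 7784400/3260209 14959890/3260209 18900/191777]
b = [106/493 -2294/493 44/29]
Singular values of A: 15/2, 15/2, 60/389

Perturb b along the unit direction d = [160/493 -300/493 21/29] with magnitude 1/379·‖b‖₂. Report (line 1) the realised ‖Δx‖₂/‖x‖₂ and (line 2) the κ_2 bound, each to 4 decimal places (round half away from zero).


0.0032
0.1283

from the listed singular values, σ₁ = 15/2, σ_n = 60/389
condition number: (15/2) ÷ (60/389) = 48.6250
perturbation bound = 48.6250·1/379 = 0.1283
solve Ax = b  →  x = [-11.1013 5.6185 22.7569]
‖b‖₂ = 4.8990 and ‖x‖₂ = 25.9361
with δb = [0.0042 -0.0079 0.0094], A·Δx = δb → ‖Δx‖ = 0.0838
dividing the unrounded norms, ‖Δx‖/‖x‖ = 0.0032
so the bound overstates the realised error by a factor of ≈ 39.7063 (computed from the unrounded values)


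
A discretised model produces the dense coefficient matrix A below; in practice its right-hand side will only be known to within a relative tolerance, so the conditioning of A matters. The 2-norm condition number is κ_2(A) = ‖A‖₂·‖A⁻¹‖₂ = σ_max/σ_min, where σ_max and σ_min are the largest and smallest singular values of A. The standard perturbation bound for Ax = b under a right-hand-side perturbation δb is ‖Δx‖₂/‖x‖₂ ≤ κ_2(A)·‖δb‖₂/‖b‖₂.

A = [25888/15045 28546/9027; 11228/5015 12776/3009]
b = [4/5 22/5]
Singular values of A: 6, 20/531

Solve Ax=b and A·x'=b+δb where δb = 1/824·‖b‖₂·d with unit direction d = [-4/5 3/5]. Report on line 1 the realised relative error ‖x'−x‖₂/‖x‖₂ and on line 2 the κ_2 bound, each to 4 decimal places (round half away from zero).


0.0027
0.1933

σ_max = 6, σ_min = 20/531
condition number: 6 ÷ (20/531) = 159.3000
worst-case relative error ≤ 159.3000 × 1/824 = 0.1933
solve Ax = b  →  x = [-46.5392 25.5765]
‖b‖₂ = 4.4721 and ‖x‖₂ = 53.1042
re-solving with b+δb shifts x by Δx of norm 0.1441
relative error = 0.0027
tightness: 0.0027 against a bound of 0.1933 (unrounded ratio ≈ 0.0140)


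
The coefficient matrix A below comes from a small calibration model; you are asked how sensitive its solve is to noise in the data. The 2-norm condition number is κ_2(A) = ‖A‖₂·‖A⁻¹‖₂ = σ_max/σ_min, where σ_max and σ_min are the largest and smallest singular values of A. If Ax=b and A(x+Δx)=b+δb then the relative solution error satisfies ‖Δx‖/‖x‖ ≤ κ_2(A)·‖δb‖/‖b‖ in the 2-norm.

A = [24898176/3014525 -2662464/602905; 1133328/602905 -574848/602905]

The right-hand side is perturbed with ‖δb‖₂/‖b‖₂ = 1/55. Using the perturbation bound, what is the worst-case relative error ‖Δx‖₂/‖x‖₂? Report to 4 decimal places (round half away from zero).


3.9318

AᵀA = [387882199296/5405925625 -41372964864/1081185125; -41372964864/1081185125 176541696/8649481]; tr = 1723947264/18705625, det = 84934656/467640625
char-poly roots: 2304/25 and 36864/18705625
σ_max=√(2304/25)=(48/5), σ_min=√(36864/18705625)=(192/4325) → κ = 216.2500
perturbation bound = 216.2500·1/55 = 3.9318


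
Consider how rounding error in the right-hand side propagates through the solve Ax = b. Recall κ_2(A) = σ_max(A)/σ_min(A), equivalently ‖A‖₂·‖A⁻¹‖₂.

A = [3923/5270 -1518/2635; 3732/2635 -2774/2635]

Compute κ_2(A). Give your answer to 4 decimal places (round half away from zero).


M = AᵀA = [9841/3844 -1845/961; -1845/961 1384/961]. tr(M)=15377/3844, det(M)=1/961
solving λ² − 15377/3844·λ + 1/961 = 0 gives λ = 4, 1/3844
σ_max=√4=2, σ_min=√(1/3844)=(1/62) → κ = 124.0000

124.0000


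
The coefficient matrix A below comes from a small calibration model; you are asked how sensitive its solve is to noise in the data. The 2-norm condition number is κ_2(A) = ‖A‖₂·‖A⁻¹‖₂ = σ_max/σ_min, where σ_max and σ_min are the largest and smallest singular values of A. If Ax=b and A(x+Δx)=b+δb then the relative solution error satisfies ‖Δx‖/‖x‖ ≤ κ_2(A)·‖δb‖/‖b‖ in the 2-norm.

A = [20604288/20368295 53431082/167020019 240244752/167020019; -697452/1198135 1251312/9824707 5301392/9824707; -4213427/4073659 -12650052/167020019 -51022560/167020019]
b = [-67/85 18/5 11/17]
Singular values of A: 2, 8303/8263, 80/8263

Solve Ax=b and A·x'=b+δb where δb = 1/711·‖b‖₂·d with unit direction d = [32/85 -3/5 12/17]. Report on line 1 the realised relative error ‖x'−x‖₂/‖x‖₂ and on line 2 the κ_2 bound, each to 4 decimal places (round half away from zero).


0.0026
0.2905

from the listed singular values, σ₁ = 2, σ_n = 80/8263
condition number: 2 ÷ (80/8263) = 206.5750
κ_2(A)·‖δb‖/‖b‖ = 0.2905
solve Ax = b  →  x = [-2.5068 201.9091 -43.6902]
2-norm of b is 3.7417; of x, 206.5972
re-solving with b+δb shifts x by Δx of norm 0.5436
realised ‖Δx‖/‖x‖ = 0.0026
realised/bound (from unrounded values) ≈ 0.0091


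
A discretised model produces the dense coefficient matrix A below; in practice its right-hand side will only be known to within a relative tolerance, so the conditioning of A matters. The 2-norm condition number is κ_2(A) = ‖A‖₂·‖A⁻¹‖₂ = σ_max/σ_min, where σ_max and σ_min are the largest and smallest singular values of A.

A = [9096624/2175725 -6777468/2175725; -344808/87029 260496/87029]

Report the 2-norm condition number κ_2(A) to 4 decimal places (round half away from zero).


300.1000

M = AᵀA = [186749603136/5628750625 -140059772352/5628750625; -140059772352/5628750625 105048069264/5628750625]. tr(M)=11671906896/225150025, det(M)=6718464/225150025
eigenvalues of AᵀA: λ = (tr ± √(tr²−4·det))/2 = 1296/25, 5184/9006001
κ_2(A) = √(λ_max/λ_min) = √((1296/25) / (5184/9006001)) = 300.1000


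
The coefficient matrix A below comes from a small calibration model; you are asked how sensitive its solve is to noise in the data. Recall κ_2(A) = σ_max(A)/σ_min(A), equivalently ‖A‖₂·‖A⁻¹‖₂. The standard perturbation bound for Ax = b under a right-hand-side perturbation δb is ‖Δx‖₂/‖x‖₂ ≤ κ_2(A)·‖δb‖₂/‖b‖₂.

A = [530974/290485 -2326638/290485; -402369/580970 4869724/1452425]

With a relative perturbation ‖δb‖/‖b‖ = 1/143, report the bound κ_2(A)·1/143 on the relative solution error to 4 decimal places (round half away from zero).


0.9528

AᵀA = [1526194517/399439220 -42346949202/2496495125; -42346949202/2496495125 941096576404/12482475625]; tr = 2352861761/29702500, det = 62742241/185640625
λ_max, λ_min = (2352861761/29702500 ± √5534765761471507521/882238506250000)/2 = 7921/100, 31684/7425625
σ_max=√(7921/100)=(89/10), σ_min=√(31684/7425625)=(178/2725) → κ = 136.2500
bound on ‖Δx‖/‖x‖: κ·ε = 136.2500·1/143 = 0.9528


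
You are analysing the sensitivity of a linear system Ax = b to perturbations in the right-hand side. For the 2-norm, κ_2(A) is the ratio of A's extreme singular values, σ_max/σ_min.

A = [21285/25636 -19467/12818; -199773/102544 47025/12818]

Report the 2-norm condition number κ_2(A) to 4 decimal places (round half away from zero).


AᵀA = [279041841/62220544 -65394945/7777568; -65394945/7777568 7663653/486098]; tr = 4359825/215296, det = 6561/861184
eigenvalues of AᵀA: λ = (tr ± √(tr²−4·det))/2 = 81/4, 81/215296
σ_max=√(81/4)=(9/2), σ_min=√(81/215296)=(9/464) → κ = 232.0000

232.0000


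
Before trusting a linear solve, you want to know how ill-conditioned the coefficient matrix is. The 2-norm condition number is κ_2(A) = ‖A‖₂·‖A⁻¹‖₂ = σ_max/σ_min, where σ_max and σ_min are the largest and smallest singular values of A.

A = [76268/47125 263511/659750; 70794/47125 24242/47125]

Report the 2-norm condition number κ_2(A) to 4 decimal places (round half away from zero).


AᵀA = [2575172/528125 5246622/3696875; 5246622/3696875 43905413/103512500]; tr = 4389113/828100, det = 279841/5175625
eigenvalues of AᵀA: λ = (tr ± √(tr²−4·det))/2 = 529/100, 2116/207025
so κ_2 = √((529/100) / (2116/207025)) = 22.7500

22.7500


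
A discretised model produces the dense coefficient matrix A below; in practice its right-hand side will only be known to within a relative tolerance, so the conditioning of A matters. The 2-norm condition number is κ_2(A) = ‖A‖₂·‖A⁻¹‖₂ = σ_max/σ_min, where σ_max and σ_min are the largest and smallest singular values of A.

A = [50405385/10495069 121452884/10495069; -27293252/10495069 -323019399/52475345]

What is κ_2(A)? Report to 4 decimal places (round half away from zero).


AᵀA = [11368942704961/381129665449 136420922992032/1905648327245; 136420922992032/1905648327245 1637064387295009/9528241636225]; tr = 11368567780586/56380128025, det = 635292025/2255205121
λ_max, λ_min = (11368567780586/56380128025 ± √129240751597207813688440896/3178718836115390400625)/2 = 5041/25, 3150625/2255205121
σ_max=√(5041/25)=(71/5), σ_min=√(3150625/2255205121)=(1775/47489) → κ = 379.9120

379.9120


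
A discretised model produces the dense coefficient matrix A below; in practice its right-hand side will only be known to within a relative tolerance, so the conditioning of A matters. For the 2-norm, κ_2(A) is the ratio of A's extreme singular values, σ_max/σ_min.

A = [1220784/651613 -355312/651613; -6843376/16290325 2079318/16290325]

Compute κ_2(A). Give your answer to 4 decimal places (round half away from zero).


M = AᵀA = [581961796096/157867155625 -169737690528/157867155625; -169737690528/157867155625 49510826404/157867155625]. tr(M)=1010356196/252587449, det(M)=25600/252587449
char-poly roots: 4 and 6400/252587449
σ_max=√4=2, σ_min=√(6400/252587449)=(80/15893) → κ = 397.3250

397.3250


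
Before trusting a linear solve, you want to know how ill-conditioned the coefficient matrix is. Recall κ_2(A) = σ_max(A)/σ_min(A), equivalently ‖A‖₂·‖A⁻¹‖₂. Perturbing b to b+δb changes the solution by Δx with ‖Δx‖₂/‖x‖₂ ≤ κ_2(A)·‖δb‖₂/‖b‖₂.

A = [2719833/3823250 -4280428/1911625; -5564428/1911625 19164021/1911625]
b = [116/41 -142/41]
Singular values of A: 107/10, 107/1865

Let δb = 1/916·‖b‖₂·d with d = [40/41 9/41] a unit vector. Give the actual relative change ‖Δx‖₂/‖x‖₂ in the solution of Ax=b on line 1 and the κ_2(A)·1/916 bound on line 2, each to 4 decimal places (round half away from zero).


0.0024
0.2036

σ_max = 107/10, σ_min = 107/1865
κ_2(A) = (107/10) / (107/1865) = 186.5000
worst-case relative error ≤ 186.5000 × 1/916 = 0.2036
solve Ax = b  →  x = [33.5701 9.4019]
‖b‖₂ = 4.4721 and ‖x‖₂ = 34.8618
re-solving with b+δb shifts x by Δx of norm 0.0851
relative error = 0.0024
so the bound overstates the realised error by a factor of ≈ 83.4101 (computed from the unrounded values)


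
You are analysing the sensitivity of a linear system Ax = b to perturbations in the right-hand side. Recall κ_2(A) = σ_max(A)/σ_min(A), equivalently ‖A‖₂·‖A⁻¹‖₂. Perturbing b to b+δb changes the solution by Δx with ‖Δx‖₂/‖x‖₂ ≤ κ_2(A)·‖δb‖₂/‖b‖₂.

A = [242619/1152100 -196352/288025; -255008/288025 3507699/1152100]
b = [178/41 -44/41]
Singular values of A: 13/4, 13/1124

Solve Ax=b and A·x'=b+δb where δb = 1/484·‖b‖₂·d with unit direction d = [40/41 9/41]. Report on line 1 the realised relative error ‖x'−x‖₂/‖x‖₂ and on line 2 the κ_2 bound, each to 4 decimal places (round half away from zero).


from the listed singular values, σ₁ = 13/4, σ_n = 13/1124
κ = σ_max/σ_min = (13/4)/(13/1124) = 281.0000
bound on ‖Δx‖/‖x‖: κ·ε = 281.0000·1/484 = 0.5806
solve Ax = b  →  x = [332.1846 96.2462]
‖b‖ = 4.4721, ‖x‖ = 345.8467
Δx = A⁻¹·δb where δb = 1/484·4.4721·d; ‖Δx‖ = 0.7989
relative error = 0.0023
so the bound overstates the realised error by a factor of ≈ 251.3344 (computed from the unrounded values)

0.0023
0.5806


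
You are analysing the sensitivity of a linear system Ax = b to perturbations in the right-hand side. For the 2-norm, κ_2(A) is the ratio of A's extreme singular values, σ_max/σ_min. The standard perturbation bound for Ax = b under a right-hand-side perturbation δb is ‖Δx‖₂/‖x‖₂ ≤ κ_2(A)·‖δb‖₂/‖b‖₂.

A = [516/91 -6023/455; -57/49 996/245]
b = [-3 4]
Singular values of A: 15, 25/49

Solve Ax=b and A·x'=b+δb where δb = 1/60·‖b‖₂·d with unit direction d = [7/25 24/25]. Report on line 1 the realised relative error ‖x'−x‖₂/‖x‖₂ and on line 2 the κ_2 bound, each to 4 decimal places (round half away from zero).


largest singular value 15, smallest 25/49
κ = σ_max/σ_min = 15/(25/49) = 29.4000
perturbation bound = 29.4000·1/60 = 0.4900
solve Ax = b  →  x = [5.3251 2.5077]
‖b‖₂ = 5.0000 and ‖x‖₂ = 5.8860
δb = ε·‖b‖·d = [0.0233 0.0800]; solving A·Δx = δb gives ‖Δx‖ = 0.1633
dividing the unrounded norms, ‖Δx‖/‖x‖ = 0.0277
so the bound overstates the realised error by a factor of ≈ 17.6581 (computed from the unrounded values)

0.0277
0.4900


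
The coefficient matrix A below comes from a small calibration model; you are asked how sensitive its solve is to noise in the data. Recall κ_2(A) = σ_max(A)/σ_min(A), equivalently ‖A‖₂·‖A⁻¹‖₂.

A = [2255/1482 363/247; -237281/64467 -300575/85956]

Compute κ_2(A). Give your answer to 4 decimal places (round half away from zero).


342.0000

AᵀA = [1560341101/98366724 495338305/32788908; 495338305/32788908 629012329/43718544]; tr = 14152765/467856, det = 14641/1871424
solving λ² − 14152765/467856·λ + 14641/1871424 = 0 gives λ = 121/4, 121/467856
σ_max=√(121/4)=(11/2), σ_min=√(121/467856)=(11/684) → κ = 342.0000


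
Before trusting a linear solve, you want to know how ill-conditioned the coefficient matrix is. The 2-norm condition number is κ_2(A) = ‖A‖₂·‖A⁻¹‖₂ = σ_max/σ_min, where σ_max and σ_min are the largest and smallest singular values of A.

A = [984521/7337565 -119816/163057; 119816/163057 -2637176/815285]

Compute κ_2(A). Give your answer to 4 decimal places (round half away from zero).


109.1250

AᵀA = [17870271361/32028471225 -352378856/142348761; -352378856/142348761 4350740096/395413225]; tr = 220273777/19053225, det = 5345344/476330625
char-poly roots: 289/25 and 18496/19053225
κ_2(A) = √(λ_max/λ_min) = √((289/25) / (18496/19053225)) = 109.1250


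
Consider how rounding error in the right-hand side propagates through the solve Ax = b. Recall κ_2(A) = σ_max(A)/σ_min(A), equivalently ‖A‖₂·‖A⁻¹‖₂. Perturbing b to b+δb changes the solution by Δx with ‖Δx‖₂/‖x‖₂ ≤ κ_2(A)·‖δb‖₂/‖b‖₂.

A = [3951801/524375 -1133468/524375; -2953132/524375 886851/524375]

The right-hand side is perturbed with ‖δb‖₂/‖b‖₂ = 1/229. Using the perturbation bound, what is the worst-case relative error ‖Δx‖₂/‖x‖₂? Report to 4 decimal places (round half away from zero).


0.7328

form AᵀA = [973508790121/10998765625 -283929121728/10998765625; -283929121728/10998765625 82850176129/10998765625] with trace 1690174346/17598025 and determinant 5764801/17598025
char-poly roots: 2401/25 and 2401/703921
κ_2(A) = √(λ_max/λ_min) = √((2401/25) / (2401/703921)) = 167.8000
κ_2(A)·‖δb‖/‖b‖ = 0.7328


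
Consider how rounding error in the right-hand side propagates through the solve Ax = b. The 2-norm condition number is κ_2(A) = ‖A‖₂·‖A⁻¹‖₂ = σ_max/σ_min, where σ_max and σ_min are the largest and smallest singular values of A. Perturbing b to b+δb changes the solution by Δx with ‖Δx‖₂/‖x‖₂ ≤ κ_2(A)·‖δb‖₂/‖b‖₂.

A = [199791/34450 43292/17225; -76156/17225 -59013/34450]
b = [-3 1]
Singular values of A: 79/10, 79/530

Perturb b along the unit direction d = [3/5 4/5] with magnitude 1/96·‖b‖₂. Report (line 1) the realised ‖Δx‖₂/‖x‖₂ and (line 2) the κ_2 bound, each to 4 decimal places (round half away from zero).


from the listed singular values, σ₁ = 79/10, σ_n = 79/530
κ_2(A) = (79/10) / (79/530) = 53.0000
κ_2(A)·‖δb‖/‖b‖ = 0.5521
solve Ax = b  →  x = [2.2298 -6.3389]
‖b‖₂ = 3.1623 and ‖x‖₂ = 6.7196
Δx = A⁻¹·δb where δb = 1/96·3.1623·d; ‖Δx‖ = 0.2210
relative error = 0.0329
tightness: 0.0329 against a bound of 0.5521 (unrounded ratio ≈ 0.0596)

0.0329
0.5521


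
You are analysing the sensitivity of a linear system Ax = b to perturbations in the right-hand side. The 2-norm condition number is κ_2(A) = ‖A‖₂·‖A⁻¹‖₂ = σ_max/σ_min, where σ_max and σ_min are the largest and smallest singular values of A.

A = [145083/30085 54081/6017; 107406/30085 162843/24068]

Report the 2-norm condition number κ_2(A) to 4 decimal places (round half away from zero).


form AᵀA = [1303405029/36204289 4887525015/72408578; 4887525015/72408578 73313915625/579268624] with trace 94168396089/579268624 and determinant 169130025/579268624
char-poly roots: 2601/16 and 65025/36204289
κ = σ_max/σ_min = (51/4)/(255/6017) = 300.8500

300.8500


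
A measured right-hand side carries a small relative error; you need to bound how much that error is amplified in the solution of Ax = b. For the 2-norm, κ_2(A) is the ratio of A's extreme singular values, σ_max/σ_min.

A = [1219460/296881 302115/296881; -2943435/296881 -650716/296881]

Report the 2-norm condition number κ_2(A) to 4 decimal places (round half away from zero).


AᵀA = [60064451425/521528569 13513357440/521528569; 13513357440/521528569 3045590449/521528569]; tr = 37543154/310249, det = 366025/310249
eigenvalues of AᵀA: λ = (tr ± √(tr²−4·det))/2 = 121, 3025/310249
κ_2(A) = √(λ_max/λ_min) = √(121 / (3025/310249)) = 111.4000

111.4000


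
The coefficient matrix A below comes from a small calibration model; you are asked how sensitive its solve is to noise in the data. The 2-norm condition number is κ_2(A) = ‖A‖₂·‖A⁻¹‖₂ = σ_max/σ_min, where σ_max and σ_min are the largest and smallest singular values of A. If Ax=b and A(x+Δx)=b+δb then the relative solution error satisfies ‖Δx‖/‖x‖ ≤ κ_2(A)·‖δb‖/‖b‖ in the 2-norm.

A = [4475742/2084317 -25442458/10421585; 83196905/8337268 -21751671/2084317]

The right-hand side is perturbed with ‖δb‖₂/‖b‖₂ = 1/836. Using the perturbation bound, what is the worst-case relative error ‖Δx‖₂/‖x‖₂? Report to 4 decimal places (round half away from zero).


0.1342

form AᵀA = [4308293435329/41350409104 -5653690684299/51688011380; -5653690684299/51688011380 7421593367869/64610014225] with trace 269266147169/1229203600 and determinant 46854025/12292036
λ_max, λ_min = (269266147169/1229203600 ± √72481220756755770714561/1510941490252960000)/2 = 5476/25, 855625/49168144
so κ_2 = √((5476/25) / (855625/49168144)) = 112.1920
worst-case relative error ≤ 112.1920 × 1/836 = 0.1342


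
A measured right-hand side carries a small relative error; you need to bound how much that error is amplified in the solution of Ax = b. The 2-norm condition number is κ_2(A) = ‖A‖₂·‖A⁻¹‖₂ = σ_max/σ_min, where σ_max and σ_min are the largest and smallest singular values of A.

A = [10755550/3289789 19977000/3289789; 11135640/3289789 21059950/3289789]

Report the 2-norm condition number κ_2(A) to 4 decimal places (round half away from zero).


266.9200

AᵀA = [16764659300/756991793 31431744000/756991793; 31431744000/756991793 58935582500/756991793]; tr = 4452955400/44528929, det = 6250000/44528929
eigenvalues of AᵀA: λ = (tr ± √(tr²−4·det))/2 = 100, 62500/44528929
κ = σ_max/σ_min = 10/(250/6673) = 266.9200


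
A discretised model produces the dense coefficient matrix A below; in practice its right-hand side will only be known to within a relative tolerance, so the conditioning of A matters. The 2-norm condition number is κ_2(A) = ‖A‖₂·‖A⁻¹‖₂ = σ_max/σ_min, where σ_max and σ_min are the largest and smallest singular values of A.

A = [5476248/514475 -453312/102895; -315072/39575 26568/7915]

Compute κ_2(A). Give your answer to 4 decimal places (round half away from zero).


316.6000

form AᵀA = [1870639354944/10587381025 -155884787712/2117476205; -155884787712/2117476205 12991275072/423495241] with trace 12990658176/62647225 and determinant 26873856/62647225
solving λ² − 12990658176/62647225·λ + 26873856/62647225 = 0 gives λ = 5184/25, 5184/2505889
κ = σ_max/σ_min = (72/5)/(72/1583) = 316.6000


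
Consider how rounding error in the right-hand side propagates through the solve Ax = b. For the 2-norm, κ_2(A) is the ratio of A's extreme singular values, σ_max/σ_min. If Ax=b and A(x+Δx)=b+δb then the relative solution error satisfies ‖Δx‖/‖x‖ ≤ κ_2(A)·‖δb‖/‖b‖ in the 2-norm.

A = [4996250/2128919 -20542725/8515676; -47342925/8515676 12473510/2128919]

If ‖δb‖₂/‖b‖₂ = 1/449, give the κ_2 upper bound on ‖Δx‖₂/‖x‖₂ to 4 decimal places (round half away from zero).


M = AᵀA = [15625756050625/429093122704 -1025397985500/26818320169; -1025397985500/26818320169 17227330047025/429093122704]. tr(M)=19532155825/255108872, det(M)=937890625/8163483904
char-poly roots: 1225/16 and 765625/510217744
κ_2(A) = √(λ_max/λ_min) = √((1225/16) / (765625/510217744)) = 225.8800
perturbation bound = 225.8800·1/449 = 0.5031

0.5031


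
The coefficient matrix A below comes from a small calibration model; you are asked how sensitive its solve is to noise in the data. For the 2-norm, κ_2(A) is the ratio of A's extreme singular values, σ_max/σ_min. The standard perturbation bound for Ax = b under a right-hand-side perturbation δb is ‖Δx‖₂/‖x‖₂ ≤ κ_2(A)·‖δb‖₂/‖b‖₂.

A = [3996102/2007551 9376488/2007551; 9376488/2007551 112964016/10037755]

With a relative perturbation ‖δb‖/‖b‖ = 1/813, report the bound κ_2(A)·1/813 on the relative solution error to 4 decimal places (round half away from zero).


AᵀA = [614718097092/23847698329 7376051791152/119238491645; 7376051791152/119238491645 88513799356224/596192458225]; tr = 614684921796/3527766025, det = 1214383104/3527766025
λ_max, λ_min = (614684921796/3527766025 ± √377820416845532134899216/12445133127144300625)/2 = 4356/25, 278784/141110641
κ = σ_max/σ_min = (66/5)/(528/11879) = 296.9750
κ_2(A)·‖δb‖/‖b‖ = 0.3653

0.3653


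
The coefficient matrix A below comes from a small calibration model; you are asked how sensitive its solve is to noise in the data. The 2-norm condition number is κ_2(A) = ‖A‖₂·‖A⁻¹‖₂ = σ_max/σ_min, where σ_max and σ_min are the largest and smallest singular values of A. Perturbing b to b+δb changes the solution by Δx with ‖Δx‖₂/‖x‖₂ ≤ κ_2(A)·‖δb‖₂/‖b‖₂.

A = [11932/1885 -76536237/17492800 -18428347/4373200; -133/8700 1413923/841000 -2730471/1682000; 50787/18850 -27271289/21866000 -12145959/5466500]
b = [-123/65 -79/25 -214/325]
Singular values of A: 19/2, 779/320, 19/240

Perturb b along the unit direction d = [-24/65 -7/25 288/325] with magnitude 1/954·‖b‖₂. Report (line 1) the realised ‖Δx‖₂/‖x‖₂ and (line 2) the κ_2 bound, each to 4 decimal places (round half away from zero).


0.0039
0.1258

from the listed singular values, σ₁ = 19/2, σ_n = 19/240
condition number: (19/2) ÷ (19/240) = 120.0000
perturbation bound = 120.0000·1/954 = 0.1258
solve Ax = b  →  x = [8.5590 5.5160 7.5787]
‖b‖ = 3.7417, ‖x‖ = 12.6933
re-solving with b+δb shifts x by Δx of norm 0.0495
relative error = 0.0039
realised/bound (from unrounded values) ≈ 0.0310


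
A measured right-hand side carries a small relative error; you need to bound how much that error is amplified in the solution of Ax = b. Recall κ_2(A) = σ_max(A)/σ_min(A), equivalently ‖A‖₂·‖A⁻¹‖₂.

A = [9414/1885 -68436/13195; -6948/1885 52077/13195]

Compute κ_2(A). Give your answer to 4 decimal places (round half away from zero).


M = AᵀA = [5475924/142129 -40243500/994903; -40243500/994903 295820001/6964321]. tr(M)=670797/8281, det(M)=2916/8281
λ_max, λ_min = (670797/8281 ± √449872025625/68574961)/2 = 81, 36/8281
κ = σ_max/σ_min = 9/(6/91) = 136.5000

136.5000


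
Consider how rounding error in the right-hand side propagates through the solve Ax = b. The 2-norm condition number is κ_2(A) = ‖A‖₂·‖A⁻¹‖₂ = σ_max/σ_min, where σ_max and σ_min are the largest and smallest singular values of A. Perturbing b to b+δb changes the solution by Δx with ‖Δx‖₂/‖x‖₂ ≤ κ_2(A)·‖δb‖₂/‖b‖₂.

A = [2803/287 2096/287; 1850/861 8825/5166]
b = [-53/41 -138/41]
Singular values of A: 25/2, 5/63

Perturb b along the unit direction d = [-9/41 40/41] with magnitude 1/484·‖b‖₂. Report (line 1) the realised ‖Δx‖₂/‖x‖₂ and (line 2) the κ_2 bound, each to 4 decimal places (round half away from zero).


0.0025
0.3254

from the listed singular values, σ₁ = 25/2, σ_n = 5/63
condition number: (25/2) ÷ (5/63) = 157.5000
worst-case relative error ≤ 157.5000 × 1/484 = 0.3254
solve Ax = b  →  x = [22.5520 -30.3360]
2-norm of b is 3.6056; of x, 37.8003
Δx = A⁻¹·δb where δb = 1/484·3.6056·d; ‖Δx‖ = 0.0939
realised ‖Δx‖/‖x‖ = 0.0025
so the bound overstates the realised error by a factor of ≈ 131.0491 (computed from the unrounded values)


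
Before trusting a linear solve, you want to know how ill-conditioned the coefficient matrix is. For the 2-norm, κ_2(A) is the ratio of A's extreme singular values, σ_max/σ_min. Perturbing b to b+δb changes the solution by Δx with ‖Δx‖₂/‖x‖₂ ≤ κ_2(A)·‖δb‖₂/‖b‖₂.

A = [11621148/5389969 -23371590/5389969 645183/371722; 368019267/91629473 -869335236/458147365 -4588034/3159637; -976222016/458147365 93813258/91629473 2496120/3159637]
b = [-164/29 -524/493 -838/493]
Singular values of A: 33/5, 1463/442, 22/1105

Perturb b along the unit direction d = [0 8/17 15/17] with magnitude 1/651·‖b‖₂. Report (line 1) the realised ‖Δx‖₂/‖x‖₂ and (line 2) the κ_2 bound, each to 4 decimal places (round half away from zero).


σ_max = 33/5, σ_min = 22/1105
κ = σ_max/σ_min = (33/5)/(22/1105) = 331.5000
bound on ‖Δx‖/‖x‖: κ·ε = 331.5000·1/651 = 0.5092
solve Ax = b  →  x = [-50.0316 -51.6544 -70.1541]
‖b‖ = 6.0000, ‖x‖ = 100.4636
with δb = [0.0000 0.0043 0.0081], A·Δx = δb → ‖Δx‖ = 0.4629
realised ‖Δx‖/‖x‖ = 0.0046
tightness: 0.0046 against a bound of 0.5092 (unrounded ratio ≈ 0.0090)

0.0046
0.5092


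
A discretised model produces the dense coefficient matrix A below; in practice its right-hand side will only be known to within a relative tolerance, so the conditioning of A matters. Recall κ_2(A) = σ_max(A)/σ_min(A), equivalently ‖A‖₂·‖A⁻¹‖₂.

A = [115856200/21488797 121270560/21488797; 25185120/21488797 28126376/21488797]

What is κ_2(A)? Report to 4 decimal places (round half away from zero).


144.5840

form AᵀA = [8362254222400/274698629689 8779483883520/274698629689; 8779483883520/274698629689 9219299077696/274698629689] with trace 20905533056/326633329 and determinant 64000000/326633329
solving λ² − 20905533056/326633329·λ + 64000000/326633329 = 0 gives λ = 64, 1000000/326633329
κ = σ_max/σ_min = 8/(1000/18073) = 144.5840


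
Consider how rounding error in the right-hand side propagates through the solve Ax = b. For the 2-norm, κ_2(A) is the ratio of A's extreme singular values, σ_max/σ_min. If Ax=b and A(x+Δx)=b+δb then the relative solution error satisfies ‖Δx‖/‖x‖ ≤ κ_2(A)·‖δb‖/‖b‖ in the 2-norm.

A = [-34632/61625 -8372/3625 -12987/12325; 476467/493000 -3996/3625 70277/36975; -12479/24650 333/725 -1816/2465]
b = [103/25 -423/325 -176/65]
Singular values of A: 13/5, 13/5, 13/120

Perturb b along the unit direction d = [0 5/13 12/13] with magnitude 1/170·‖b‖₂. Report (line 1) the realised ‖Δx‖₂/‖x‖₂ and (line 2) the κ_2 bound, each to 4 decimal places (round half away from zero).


from the listed singular values, σ₁ = 13/5, σ_n = 13/120
κ_2(A) = (13/5) / (13/120) = 24.0000
bound on ‖Δx‖/‖x‖: κ·ε = 24.0000·1/170 = 0.1412
solve Ax = b  →  x = [24.0662 -1.3793 -13.7221]
‖b‖₂ = 5.0990 and ‖x‖₂ = 27.7377
with δb = [0.0000 0.0115 0.0277], A·Δx = δb → ‖Δx‖ = 0.2769
dividing the unrounded norms, ‖Δx‖/‖x‖ = 0.0100
tightness: 0.0100 against a bound of 0.1412 (unrounded ratio ≈ 0.0707)

0.0100
0.1412


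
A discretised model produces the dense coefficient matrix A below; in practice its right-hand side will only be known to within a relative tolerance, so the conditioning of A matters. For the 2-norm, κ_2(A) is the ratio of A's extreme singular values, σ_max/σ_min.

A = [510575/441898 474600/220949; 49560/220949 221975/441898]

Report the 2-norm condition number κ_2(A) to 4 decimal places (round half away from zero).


AᵀA = [160923025/116165284 75348000/29041321; 75348000/29041321 565290625/116165284]; tr = 1256425/200978, det = 15625/1607824
eigenvalues of AᵀA: λ = (tr ± √(tr²−4·det))/2 = 25/4, 625/401956
κ_2(A) = √(λ_max/λ_min) = √((25/4) / (625/401956)) = 63.4000

63.4000


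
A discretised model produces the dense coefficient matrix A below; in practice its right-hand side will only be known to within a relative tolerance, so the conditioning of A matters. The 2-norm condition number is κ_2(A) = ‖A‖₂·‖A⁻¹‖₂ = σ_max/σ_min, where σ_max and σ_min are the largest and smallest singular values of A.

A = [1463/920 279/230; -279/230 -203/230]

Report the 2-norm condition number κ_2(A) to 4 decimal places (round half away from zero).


M = AᵀA = [135433/33856 25389/8464; 25389/8464 2381/1058]. tr(M)=211625/33856, det(M)=625/135424
λ_max, λ_min = (211625/33856 ± √44763980625/1146228736)/2 = 25/4, 25/33856
κ_2(A) = √(λ_max/λ_min) = √((25/4) / (25/33856)) = 92.0000

92.0000


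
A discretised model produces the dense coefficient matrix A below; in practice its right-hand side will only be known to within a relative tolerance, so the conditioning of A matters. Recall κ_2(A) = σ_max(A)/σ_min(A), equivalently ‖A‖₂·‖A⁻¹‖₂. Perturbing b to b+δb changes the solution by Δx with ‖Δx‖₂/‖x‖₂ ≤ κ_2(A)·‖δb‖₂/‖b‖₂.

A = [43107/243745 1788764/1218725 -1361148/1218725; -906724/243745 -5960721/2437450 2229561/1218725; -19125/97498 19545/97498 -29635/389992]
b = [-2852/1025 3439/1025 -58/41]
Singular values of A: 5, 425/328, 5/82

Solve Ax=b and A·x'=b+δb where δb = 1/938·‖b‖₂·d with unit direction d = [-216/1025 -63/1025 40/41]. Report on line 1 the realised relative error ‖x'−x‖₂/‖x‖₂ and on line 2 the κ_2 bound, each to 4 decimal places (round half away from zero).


largest singular value 5, smallest 5/82
condition number: 5 ÷ (5/82) = 82.0000
κ_2(A)·‖δb‖/‖b‖ = 0.0874
solve Ax = b  →  x = [0.4852 -11.1756 -12.1183]
‖b‖₂ = 4.5826 and ‖x‖₂ = 16.4919
re-solving with b+δb shifts x by Δx of norm 0.0801
relative error = 0.0049
realised/bound (from unrounded values) ≈ 0.0556

0.0049
0.0874
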